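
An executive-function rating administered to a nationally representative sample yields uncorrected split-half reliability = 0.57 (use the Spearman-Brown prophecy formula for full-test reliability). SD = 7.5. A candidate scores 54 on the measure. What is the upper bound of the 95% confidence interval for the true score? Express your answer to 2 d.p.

61.69

Full-length reliability (Spearman-Brown) = 2(0.57)/(1+0.57) ≈ 0.726
The standard error of measurement is 7.500·√(1 − 0.726) ≈ 7.500·0.523 ≈ 3.925.
Half-width = 1.96·3.925 ≈ 7.693
Upper bound: 54 + 7.693 = 61.693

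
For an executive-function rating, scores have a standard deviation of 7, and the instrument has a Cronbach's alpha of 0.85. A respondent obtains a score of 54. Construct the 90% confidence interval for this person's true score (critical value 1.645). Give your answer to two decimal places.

SEM = 7.0000 · √(1 − 0.8500) = 7.0000 · √0.1500 ≈ 7.0000 · 0.3873 ≈ 2.7111
Margin = 1.645 · 2.7111 ≈ 4.4597
Interval: (49.5403, 58.4597)

[49.54, 58.46]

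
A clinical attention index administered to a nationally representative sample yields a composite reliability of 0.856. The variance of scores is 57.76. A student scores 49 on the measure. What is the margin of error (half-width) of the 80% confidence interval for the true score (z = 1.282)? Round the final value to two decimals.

σ = 57.76^(1/2) = 7.6000
The standard error of measurement is 7.6000×√(1 − 0.8560) ≃ 7.6000×0.3795 ≃ 2.8840.
Margin = 1.282 × 2.8840 ≃ 3.6973

3.70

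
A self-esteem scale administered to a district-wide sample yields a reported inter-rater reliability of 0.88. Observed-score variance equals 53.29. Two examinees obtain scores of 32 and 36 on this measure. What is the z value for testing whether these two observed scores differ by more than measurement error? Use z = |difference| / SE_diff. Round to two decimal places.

SD = √53.29 = 7.300
The standard error of measurement is 7.300×√(1 − 0.880) ≃ 7.300×0.346 ≃ 2.529.
Standard error of the difference = 2.529·√2 ≃ 3.576
z = 4 / 3.576 ≃ 1.118

1.12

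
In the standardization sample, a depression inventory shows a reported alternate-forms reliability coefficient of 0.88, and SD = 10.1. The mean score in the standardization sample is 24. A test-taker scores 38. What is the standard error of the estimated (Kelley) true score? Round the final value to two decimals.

SE_est = SD * √(r(1 − r)) = 10.1000 * √0.1056 ≈ 10.1000 * 0.3250 ≈ 3.2821

3.28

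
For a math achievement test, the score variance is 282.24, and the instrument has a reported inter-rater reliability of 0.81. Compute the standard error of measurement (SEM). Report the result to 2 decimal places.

7.32

SD = √282.24 = 16.80000
SEM = 16.80000 · √(1 − 0.81000) = 16.80000 · √0.19000 ≃ 16.80000 · 0.43589 ≃ 7.32295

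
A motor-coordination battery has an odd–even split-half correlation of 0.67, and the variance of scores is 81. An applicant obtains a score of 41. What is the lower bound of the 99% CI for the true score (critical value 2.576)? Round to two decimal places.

30.69

SD = √81 ≈ 9.00000
r_full = 2·0.67 / (1 + 0.67) ≈ 0.80240
SEM = 9.00000 × √(1 − 0.80240) = 9.00000 × √0.19760 ≈ 9.00000 × 0.44453 ≈ 4.00075
2.576 × SEM ≈ 10.30593
Lower limit = 41 − 10.30593 ≈ 30.69407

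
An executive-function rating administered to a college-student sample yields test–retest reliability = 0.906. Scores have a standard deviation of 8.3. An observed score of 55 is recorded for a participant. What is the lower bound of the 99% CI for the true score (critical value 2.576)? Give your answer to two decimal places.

48.44

SEM = 8.3000·√(1 − 0.9060) ≈ 2.5447
Margin = 2.576 · 2.5447 ≈ 6.5552
Lower limit = 55 − 6.5552 ≈ 48.4448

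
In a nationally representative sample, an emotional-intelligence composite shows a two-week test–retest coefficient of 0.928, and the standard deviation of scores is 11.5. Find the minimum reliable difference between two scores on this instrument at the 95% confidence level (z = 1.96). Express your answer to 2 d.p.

SEM = 11.500·√(1 − 0.928) ≈ 3.086
SE_diff = √2 · SEM ≈ 4.364
Smallest detectable difference = 1.96·4.364 ≈ 8.553

8.55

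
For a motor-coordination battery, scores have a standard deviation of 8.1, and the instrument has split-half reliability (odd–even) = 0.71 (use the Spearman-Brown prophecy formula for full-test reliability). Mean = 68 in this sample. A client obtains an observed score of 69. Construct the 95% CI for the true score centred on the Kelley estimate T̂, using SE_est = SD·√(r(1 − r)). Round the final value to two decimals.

r_full = 2·0.71 / (1 + 0.71) ≈ 0.8304
Estimated true score = 0.8304·69 + (1 − 0.8304)·68 ≈ 68.8304
SE_est = SD · √(r(1 − r)) = 8.1000 · √0.1408 ≈ 8.1000 · 0.3753 ≈ 3.0397
CI = 68.8304 ± 1.96 · 3.0397 → [62.8726, 74.7882]

[62.87, 74.79]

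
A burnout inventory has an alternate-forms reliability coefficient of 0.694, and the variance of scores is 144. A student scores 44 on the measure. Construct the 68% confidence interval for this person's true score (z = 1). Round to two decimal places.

[37.36, 50.64]

SD = √144 = 12.00000
The standard error of measurement is 12.00000×√(1 − 0.69400) ≃ 12.00000×0.55317 ≃ 6.63807.
Margin = 1 × 6.63807 ≃ 6.63807
Interval: (37.36193, 50.63807)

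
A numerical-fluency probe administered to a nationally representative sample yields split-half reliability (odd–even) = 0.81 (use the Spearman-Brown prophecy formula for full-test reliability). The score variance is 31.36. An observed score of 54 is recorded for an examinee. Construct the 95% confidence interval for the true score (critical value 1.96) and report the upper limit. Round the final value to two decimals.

SD = √31.36 = 5.600
r_full = 2·0.81 / (1 + 0.81) ≈ 0.895
SEM = 5.600*√(1 − 0.895) ≈ 1.814
Margin = 1.96 * 1.814 ≈ 3.556
Upper bound: 54 + 3.556 = 57.556

57.56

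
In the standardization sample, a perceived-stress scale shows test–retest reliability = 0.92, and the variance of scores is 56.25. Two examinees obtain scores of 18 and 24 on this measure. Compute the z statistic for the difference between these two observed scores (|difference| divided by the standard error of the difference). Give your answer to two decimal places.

SD = √56.25 = 7.5000
SEM = 7.5000·√(1 − 0.9200) ≃ 2.1213
Standard error of the difference = 2.1213·√2 ≃ 3.0000
z = |18 − 24| / 3.0000 = 6 / 3.0000 ≃ 2.0000

2.00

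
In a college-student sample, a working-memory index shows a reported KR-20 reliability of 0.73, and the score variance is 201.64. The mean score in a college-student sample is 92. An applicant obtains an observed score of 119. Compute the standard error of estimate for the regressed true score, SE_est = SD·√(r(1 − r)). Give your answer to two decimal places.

SD = √201.64 ≈ 14.200
SE_est = SD · √(r(1 − r)) = 14.200 · √0.197 ≈ 14.200 · 0.444 ≈ 6.304

6.30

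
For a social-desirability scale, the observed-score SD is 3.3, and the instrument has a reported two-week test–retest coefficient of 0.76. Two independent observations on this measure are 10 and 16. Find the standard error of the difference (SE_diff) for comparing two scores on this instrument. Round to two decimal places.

2.29

SEM = 3.30000 · √(1 − 0.76000) = 3.30000 · √0.24000 ≈ 3.30000 · 0.48990 ≈ 1.61666
SE_diff = SEM · √2 ≈ 1.61666 · 1.41421 ≈ 2.28631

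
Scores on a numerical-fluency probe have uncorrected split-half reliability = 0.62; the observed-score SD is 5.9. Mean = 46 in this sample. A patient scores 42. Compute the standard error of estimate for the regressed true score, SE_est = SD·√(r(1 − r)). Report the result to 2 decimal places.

Spearman-Brown: r = 2(0.62) / (1 + 0.62) = 1.240 / 1.620 ≈ 0.765
SE_est = SD × √(r(1 − r)) = 5.900 × √0.180 ≈ 5.900 × 0.424 ≈ 2.500

2.50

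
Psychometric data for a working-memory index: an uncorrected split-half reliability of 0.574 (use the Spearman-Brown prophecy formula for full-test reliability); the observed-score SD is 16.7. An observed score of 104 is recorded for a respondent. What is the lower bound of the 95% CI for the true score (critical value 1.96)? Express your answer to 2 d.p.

r_full = 2·0.574 / (1 + 0.574) ≈ 0.72935
SEM = 16.70000 * √(1 − 0.72935) = 16.70000 * √0.27065 ≈ 16.70000 * 0.52024 ≈ 8.68798
1.96 * SEM ≈ 17.02844
Lower bound: 104 − 17.02844 = 86.97156

86.97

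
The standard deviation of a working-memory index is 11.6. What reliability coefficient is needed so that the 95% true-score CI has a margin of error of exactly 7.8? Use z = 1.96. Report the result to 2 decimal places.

SEM needed = half-width / z = 7.8/1.96 ≈ 3.97959
Required reliability = 1 − (SEM/SD)² = 1 − 0.11770 ≈ 0.88230

0.88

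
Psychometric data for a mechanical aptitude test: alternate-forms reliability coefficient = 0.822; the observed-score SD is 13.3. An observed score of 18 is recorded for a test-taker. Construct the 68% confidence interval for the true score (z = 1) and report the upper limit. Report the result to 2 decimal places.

23.61

SEM = 13.3000 * √(1 − 0.8220) = 13.3000 * √0.1780 ≃ 13.3000 * 0.4219 ≃ 5.6113
Half-width = 1*5.6113 ≃ 5.6113
Upper limit = 18 + 5.6113 ≃ 23.6113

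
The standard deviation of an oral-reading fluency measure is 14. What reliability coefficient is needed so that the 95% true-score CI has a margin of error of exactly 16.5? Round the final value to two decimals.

0.64

SEM needed = half-width / z = 16.5/1.96 ≈ 8.4184
r = 1 − (8.4184/14)² ≈ 1 − 0.3616 ≈ 0.6384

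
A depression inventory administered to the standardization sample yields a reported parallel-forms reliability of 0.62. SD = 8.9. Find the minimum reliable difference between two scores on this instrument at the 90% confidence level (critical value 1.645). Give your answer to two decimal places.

SEM = 8.900 · √(1 − 0.620) = 8.900 · √0.380 ≈ 8.900 · 0.616 ≈ 5.486
SE_diff = SEM · √2 ≈ 5.486 · 1.414 ≈ 7.759
Minimum reliable difference = 1.645 · SE_diff ≈ 1.645 · 7.759 ≈ 12.763

12.76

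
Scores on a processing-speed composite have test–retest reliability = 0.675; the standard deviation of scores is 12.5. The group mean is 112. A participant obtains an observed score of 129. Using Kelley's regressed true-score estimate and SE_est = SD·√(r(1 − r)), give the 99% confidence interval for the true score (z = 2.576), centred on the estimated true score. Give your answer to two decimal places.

[108.39, 138.56]

T̂ = r·X + (1 − r)·M = 0.675×129 + 0.325×112 = 87.075 + 36.400 ≃ 123.475
SE_est = 12.500·√[r(1 − r)] ≃ 5.855
CI = 123.475 ± 2.576 × 5.855 → [108.393, 138.557]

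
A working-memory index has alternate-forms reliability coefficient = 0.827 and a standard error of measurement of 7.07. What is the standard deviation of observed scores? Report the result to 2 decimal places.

SD = SEM / √(1 − r) = 7.07 / √0.1730 ≈ 7.07 / 0.4159 ≈ 16.9979

17.00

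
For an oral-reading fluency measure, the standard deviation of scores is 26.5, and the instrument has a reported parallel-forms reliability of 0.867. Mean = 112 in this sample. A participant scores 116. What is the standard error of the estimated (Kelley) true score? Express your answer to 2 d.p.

9.00

SE_est = 26.500·√[r(1 − r)] ≈ 8.999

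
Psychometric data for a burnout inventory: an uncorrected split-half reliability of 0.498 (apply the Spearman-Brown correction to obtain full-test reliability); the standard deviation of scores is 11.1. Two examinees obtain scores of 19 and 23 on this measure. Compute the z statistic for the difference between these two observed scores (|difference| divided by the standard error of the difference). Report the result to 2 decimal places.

Full-length reliability (Spearman-Brown) = 2(0.498)/(1+0.498) ≈ 0.665
SEM = 11.100 · √(1 − 0.665) = 11.100 · √0.335 ≈ 11.100 · 0.579 ≈ 6.426
SE_diff = SEM · √2 ≈ 6.426 · 1.414 ≈ 9.087
z = 4 / 9.087 ≈ 0.440

0.44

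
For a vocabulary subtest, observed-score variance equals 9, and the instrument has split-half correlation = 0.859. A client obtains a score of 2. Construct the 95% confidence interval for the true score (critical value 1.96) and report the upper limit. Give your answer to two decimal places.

σ = 9^(1/2) = 3.000
r_full = 2·0.859 / (1 + 0.859) ≃ 0.924
SEM = 3.000*√(1 − 0.924) ≃ 0.826
Margin = 1.96 * 0.826 ≃ 1.619
Upper bound: 2 + 1.619 = 3.619

3.62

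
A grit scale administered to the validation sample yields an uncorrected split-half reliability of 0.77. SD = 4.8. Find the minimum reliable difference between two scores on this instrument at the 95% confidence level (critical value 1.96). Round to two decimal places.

r_full = 2·0.77 / (1 + 0.77) ≈ 0.8701
SEM = 4.8000 · √(1 − 0.8701) = 4.8000 · √0.1299 ≈ 4.8000 · 0.3605 ≈ 1.7303
SE_diff = √2 · SEM ≈ 2.4470
Minimum reliable difference = 1.96 · SE_diff ≈ 1.96 · 2.4470 ≈ 4.7961

4.80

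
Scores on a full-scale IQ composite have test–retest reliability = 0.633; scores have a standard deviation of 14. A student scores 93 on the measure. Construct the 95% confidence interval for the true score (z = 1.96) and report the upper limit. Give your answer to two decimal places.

SEM = 14.0000 * √(1 − 0.6330) = 14.0000 * √0.3670 ≃ 14.0000 * 0.6058 ≃ 8.4813
Margin = 1.96 * 8.4813 ≃ 16.6233
Upper limit = 93 + 16.6233 ≃ 109.6233

109.62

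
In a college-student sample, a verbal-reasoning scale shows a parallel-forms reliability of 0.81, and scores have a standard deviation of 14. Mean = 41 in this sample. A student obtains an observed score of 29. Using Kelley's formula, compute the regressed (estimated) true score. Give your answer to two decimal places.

31.28

T̂ = 0.81000(29) + 0.19000(41) ≈ 31.28000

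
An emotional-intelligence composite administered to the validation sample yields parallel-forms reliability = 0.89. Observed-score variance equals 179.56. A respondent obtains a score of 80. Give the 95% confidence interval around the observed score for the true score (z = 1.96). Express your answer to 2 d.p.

σ = 179.56^(1/2) = 13.4000
SEM = 13.4000 · √(1 − 0.8900) = 13.4000 · √0.1100 ≈ 13.4000 · 0.3317 ≈ 4.4443
1.96 · SEM ≈ 8.7108
95% CI: 80 ± 8.7108 = [71.2892, 88.7108]

[71.29, 88.71]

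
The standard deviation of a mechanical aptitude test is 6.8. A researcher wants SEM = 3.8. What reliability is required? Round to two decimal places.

0.69

r = 1 − (SEM / SD)² = 1 − (3.800 / 6.8)² ≈ 1 − 0.312 ≈ 0.688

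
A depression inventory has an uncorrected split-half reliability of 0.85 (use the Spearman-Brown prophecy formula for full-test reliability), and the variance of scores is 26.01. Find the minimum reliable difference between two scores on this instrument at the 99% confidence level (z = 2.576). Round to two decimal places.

SD = √26.01 ≃ 5.10000
Full-length reliability (Spearman-Brown) = 2(0.85)/(1+0.85) ≃ 0.91892
SEM = 5.10000 * √(1 − 0.91892) = 5.10000 * √0.08108 ≃ 5.10000 * 0.28475 ≃ 1.45221
SE_diff = √2 * SEM ≃ 2.05374
Minimum reliable difference = 2.576 * SE_diff ≃ 2.576 * 2.05374 ≃ 5.29043

5.29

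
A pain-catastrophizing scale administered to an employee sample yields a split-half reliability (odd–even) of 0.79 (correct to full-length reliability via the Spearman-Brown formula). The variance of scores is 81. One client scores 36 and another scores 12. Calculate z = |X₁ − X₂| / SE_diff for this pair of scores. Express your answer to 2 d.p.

SD = √81 ≈ 9.0000
Full-length reliability (Spearman-Brown) = 2(0.79)/(1+0.79) ≈ 0.8827
The standard error of measurement is 9.0000·√(1 − 0.8827) ≈ 9.0000·0.3425 ≈ 3.0827.
SE_diff = √2 · SEM ≈ 4.3595
z = 24 / 4.3595 ≈ 5.5052

5.51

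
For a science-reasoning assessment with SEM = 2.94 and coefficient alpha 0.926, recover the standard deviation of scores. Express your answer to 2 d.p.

10.81

SD = SEM / √(1 − r) = 2.94 / √0.07400 ≈ 2.94 / 0.27203 ≈ 10.80765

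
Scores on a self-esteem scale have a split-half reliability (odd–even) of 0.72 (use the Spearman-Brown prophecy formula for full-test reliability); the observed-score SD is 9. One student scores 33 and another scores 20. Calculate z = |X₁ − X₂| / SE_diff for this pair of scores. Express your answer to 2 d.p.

Spearman-Brown: r = 2(0.72) / (1 + 0.72) = 1.44000 / 1.72000 ≃ 0.83721
The standard error of measurement is 9.00000×√(1 − 0.83721) ≃ 9.00000×0.40347 ≃ 3.63126.
SE_diff = √2 × SEM ≃ 5.13538
z = 13 / 5.13538 ≃ 2.53146

2.53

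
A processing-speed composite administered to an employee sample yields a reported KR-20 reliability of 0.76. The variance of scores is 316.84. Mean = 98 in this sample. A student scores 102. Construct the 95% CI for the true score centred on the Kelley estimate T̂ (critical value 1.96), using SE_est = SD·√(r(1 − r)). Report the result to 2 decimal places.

[86.14, 115.94]

SD = √316.84 = 17.8000
T̂ = r·X + (1 − r)·M = 0.7600·102 + 0.2400·98 = 77.5200 + 23.5200 ≈ 101.0400
SE_est = SD · √(r(1 − r)) = 17.8000 · √0.1824 ≈ 17.8000 · 0.4271 ≈ 7.6021
95% CI: 101.0400 ± 14.9001 ≈ (86.1399, 115.9401)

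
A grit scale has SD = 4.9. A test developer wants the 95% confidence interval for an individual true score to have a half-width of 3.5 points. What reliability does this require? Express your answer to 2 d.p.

0.87

SEM needed = half-width / z = 3.5/1.96 ≈ 1.7857
Required reliability = 1 − (SEM/SD)² = 1 − 0.1328 ≈ 0.8672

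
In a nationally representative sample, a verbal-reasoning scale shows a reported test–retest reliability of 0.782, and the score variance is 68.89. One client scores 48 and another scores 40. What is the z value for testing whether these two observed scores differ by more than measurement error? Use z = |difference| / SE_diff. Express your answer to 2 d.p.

1.46

σ = 68.89^(1/2) = 8.30000
SEM = 8.30000 × √(1 − 0.78200) = 8.30000 × √0.21800 ≃ 8.30000 × 0.46690 ≃ 3.87531
SE_diff = √2 × SEM ≃ 5.48051
z = |48 − 40| / 5.48051 = 8 / 5.48051 ≃ 1.45972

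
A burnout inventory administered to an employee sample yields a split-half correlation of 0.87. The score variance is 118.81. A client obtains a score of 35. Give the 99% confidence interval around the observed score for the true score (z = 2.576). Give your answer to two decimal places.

SD = √118.81 = 10.90000
r_full = 2·0.87 / (1 + 0.87) ≃ 0.93048
SEM = 10.90000·√(1 − 0.93048) ≃ 2.87394
2.576 · SEM ≃ 7.40326
Interval: (27.59674, 42.40326)

[27.60, 42.40]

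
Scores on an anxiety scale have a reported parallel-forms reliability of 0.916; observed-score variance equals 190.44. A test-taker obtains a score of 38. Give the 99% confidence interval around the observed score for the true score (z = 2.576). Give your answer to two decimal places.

SD = √190.44 = 13.8000
SEM = 13.8000·√(1 − 0.9160) ≃ 3.9996
2.576 · SEM ≃ 10.3030
Interval: (27.6970, 48.3030)

[27.70, 48.30]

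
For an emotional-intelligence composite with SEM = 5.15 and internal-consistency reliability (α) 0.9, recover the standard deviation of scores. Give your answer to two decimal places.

SD = SEM / √(1 − r) = 5.15 / √0.10000 ≈ 5.15 / 0.31623 ≈ 16.28573

16.29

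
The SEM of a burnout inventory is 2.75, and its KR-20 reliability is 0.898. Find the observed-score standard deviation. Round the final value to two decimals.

SD = SEM / √(1 − r) = 2.75 / √0.10200 ≃ 2.75 / 0.31937 ≃ 8.61058

8.61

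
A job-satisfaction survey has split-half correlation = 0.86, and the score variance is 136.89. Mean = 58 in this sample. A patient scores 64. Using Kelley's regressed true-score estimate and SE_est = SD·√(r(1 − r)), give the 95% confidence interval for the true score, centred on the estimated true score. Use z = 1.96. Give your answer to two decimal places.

SD = √136.89 ≈ 11.70000
Spearman-Brown: r = 2(0.86) / (1 + 0.86) = 1.72000 / 1.86000 ≈ 0.92473
T̂ = 0.92473(64) + 0.07527(58) ≈ 63.54839
SE_est = SD * √(r(1 − r)) = 11.70000 * √0.06960 ≈ 11.70000 * 0.26382 ≈ 3.08675
CI = 63.54839 ± 1.96 * 3.08675 → [57.49836, 69.59841]

[57.50, 69.60]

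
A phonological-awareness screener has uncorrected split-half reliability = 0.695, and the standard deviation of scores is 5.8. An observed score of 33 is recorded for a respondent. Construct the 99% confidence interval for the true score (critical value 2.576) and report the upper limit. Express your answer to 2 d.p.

39.34

Full-length reliability (Spearman-Brown) = 2(0.695)/(1+0.695) ≈ 0.82006
SEM = 5.80000 · √(1 − 0.82006) = 5.80000 · √0.17994 ≈ 5.80000 · 0.42419 ≈ 2.46033
Half-width = 2.576·2.46033 ≈ 6.33781
Upper limit = 33 + 6.33781 ≈ 39.33781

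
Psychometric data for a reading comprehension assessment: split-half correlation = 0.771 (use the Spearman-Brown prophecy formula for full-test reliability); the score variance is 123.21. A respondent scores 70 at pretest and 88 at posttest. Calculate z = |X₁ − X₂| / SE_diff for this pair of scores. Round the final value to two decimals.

3.19

σ = 123.21^(1/2) = 11.1000
Full-length reliability (Spearman-Brown) = 2(0.771)/(1+0.771) ≈ 0.8707
The standard error of measurement is 11.1000·√(1 − 0.8707) ≈ 11.1000·0.3596 ≈ 3.9915.
SE_diff = SEM · √2 ≈ 3.9915 · 1.4142 ≈ 5.6448
z = 18 / 5.6448 ≈ 3.1888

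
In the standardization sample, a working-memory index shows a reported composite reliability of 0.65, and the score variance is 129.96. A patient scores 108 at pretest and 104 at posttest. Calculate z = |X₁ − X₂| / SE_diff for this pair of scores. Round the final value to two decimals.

0.42

σ = 129.96^(1/2) = 11.400
SEM = 11.400 * √(1 − 0.650) = 11.400 * √0.350 ≈ 11.400 * 0.592 ≈ 6.744
Standard error of the difference = 6.744·√2 ≈ 9.538
z = 4 / 9.538 ≈ 0.419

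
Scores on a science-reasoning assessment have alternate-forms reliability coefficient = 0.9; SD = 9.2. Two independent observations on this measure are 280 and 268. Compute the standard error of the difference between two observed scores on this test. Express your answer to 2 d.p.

SEM = 9.200 · √(1 − 0.900) = 9.200 · √0.100 ≈ 9.200 · 0.316 ≈ 2.909
Standard error of the difference = 2.909·√2 ≈ 4.114

4.11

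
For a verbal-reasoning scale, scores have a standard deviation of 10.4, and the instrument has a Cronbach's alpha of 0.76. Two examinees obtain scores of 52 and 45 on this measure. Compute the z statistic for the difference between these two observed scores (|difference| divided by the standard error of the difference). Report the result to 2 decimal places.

SEM = 10.400×√(1 − 0.760) ≈ 5.095
Standard error of the difference = 5.095·√2 ≈ 7.205
z = 7 / 7.205 ≈ 0.972

0.97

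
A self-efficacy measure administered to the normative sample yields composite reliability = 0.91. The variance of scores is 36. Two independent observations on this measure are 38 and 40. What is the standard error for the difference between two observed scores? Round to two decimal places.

2.55

σ = 36^(1/2) = 6.000
SEM = 6.000 * √(1 − 0.910) = 6.000 * √0.090 ≈ 6.000 * 0.300 ≈ 1.800
Standard error of the difference = 1.800·√2 ≈ 2.546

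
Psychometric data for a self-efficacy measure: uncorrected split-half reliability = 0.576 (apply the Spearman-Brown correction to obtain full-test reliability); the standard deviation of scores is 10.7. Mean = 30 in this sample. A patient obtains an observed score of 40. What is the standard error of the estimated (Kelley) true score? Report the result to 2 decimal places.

4.75

Spearman-Brown: r = 2(0.576) / (1 + 0.576) = 1.1520 / 1.5760 ≈ 0.7310
SE_est = SD · √(r(1 − r)) = 10.7000 · √0.1967 ≈ 10.7000 · 0.4435 ≈ 4.7450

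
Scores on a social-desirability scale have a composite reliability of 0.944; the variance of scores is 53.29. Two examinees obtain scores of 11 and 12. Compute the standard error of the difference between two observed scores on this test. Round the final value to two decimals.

2.44

SD = √53.29 = 7.300
The standard error of measurement is 7.300×√(1 − 0.944) ≈ 7.300×0.237 ≈ 1.727.
SE_diff = SEM × √2 ≈ 1.727 × 1.414 ≈ 2.443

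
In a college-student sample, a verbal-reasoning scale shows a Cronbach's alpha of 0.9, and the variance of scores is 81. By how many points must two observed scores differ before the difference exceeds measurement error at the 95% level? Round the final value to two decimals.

7.89

SD = √81 ≃ 9.000
SEM = 9.000 · √(1 − 0.900) = 9.000 · √0.100 ≃ 9.000 · 0.316 ≃ 2.846
Standard error of the difference = 2.846·√2 ≃ 4.025
Minimum reliable difference = 1.96 · SE_diff ≃ 1.96 · 4.025 ≃ 7.889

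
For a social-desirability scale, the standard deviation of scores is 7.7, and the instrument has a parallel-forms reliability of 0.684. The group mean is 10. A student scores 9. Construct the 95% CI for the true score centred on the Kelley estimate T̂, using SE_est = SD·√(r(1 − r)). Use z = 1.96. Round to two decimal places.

Estimated true score = 0.68400×9 + (1 − 0.68400)×10 ≈ 9.31600
SE_est = SD × √(r(1 − r)) = 7.70000 × √0.21614 ≈ 7.70000 × 0.46491 ≈ 3.57983
95% CI: 9.31600 ± 7.01647 ≈ (2.29953, 16.33247)

[2.30, 16.33]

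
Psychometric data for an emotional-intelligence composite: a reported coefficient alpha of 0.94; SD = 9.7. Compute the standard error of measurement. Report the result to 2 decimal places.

2.38

SEM = 9.700 * √(1 − 0.940) = 9.700 * √0.060 ≈ 9.700 * 0.245 ≈ 2.376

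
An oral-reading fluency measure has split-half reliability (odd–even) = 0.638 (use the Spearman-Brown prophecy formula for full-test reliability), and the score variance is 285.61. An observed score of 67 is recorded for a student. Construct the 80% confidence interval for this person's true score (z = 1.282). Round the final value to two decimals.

σ = 285.61^(1/2) = 16.9000
r_full = 2·0.638 / (1 + 0.638) ≃ 0.7790
SEM = 16.9000 × √(1 − 0.7790) = 16.9000 × √0.2210 ≃ 16.9000 × 0.4701 ≃ 7.9448
Margin = 1.282 × 7.9448 ≃ 10.1853
80% CI: 67 ± 10.1853 = [56.8147, 77.1853]

[56.81, 77.19]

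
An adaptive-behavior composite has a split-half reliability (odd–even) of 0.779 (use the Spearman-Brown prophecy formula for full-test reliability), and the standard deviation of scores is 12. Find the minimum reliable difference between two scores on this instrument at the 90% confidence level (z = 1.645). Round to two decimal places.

r_full = 2·0.779 / (1 + 0.779) ≃ 0.8758
SEM = 12.0000 * √(1 − 0.8758) = 12.0000 * √0.1242 ≃ 12.0000 * 0.3525 ≃ 4.2295
SE_diff = SEM * √2 ≃ 4.2295 * 1.4142 ≃ 5.9814
Minimum reliable difference = 1.645 * SE_diff ≃ 1.645 * 5.9814 ≃ 9.8394

9.84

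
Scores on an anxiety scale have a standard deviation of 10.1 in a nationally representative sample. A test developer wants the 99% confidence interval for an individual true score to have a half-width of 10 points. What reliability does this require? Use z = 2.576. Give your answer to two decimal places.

0.85

SEM needed = half-width / z = 10/2.576 ≈ 3.882
Required reliability = 1 − (SEM/SD)² = 1 − 0.148 ≈ 0.852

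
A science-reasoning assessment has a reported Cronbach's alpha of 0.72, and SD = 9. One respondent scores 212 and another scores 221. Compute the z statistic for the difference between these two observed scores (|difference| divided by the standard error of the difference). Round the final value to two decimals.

SEM = 9.000 · √(1 − 0.720) = 9.000 · √0.280 ≈ 9.000 · 0.529 ≈ 4.762
SE_diff = SEM · √2 ≈ 4.762 · 1.414 ≈ 6.735
z = 9 / 6.735 ≈ 1.336

1.34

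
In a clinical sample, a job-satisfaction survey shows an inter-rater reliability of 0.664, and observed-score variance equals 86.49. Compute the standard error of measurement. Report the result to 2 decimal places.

5.39

SD = √86.49 ≈ 9.3000
The standard error of measurement is 9.3000×√(1 − 0.6640) ≈ 9.3000×0.5797 ≈ 5.3908.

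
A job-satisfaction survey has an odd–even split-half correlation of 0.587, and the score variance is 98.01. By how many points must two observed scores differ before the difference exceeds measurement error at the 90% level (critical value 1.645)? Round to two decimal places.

SD = √98.01 ≈ 9.90000
r_full = 2·0.587 / (1 + 0.587) ≈ 0.73976
SEM = 9.90000 · √(1 − 0.73976) = 9.90000 · √0.26024 ≈ 9.90000 · 0.51014 ≈ 5.05035
Standard error of the difference = 5.05035·√2 ≈ 7.14228
Smallest detectable difference = 1.645·7.14228 ≈ 11.74905

11.75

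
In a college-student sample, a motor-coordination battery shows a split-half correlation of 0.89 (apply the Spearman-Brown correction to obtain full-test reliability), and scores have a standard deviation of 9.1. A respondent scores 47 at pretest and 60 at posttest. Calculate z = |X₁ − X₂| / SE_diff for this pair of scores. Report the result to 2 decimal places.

4.19

Full-length reliability (Spearman-Brown) = 2(0.89)/(1+0.89) ≈ 0.94180
SEM = 9.10000 × √(1 − 0.94180) = 9.10000 × √0.05820 ≈ 9.10000 × 0.24125 ≈ 2.19537
Standard error of the difference = 2.19537·√2 ≈ 3.10472
z = 13 / 3.10472 ≈ 4.18718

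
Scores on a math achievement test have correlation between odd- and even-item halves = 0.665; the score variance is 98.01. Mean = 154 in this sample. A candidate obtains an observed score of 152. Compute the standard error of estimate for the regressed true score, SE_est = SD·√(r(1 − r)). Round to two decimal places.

3.97

σ = 98.01^(1/2) = 9.900
Full-length reliability (Spearman-Brown) = 2(0.665)/(1+0.665) ≃ 0.799
SE_est = 9.900×√(0.799×0.201) ≃ 3.969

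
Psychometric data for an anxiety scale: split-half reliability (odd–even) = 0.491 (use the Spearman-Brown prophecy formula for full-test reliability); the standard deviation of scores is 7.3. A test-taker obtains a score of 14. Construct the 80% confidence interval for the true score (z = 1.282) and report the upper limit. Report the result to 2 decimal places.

19.47

r_full = 2·0.491 / (1 + 0.491) ≃ 0.6586
SEM = 7.3000 · √(1 − 0.6586) = 7.3000 · √0.3414 ≃ 7.3000 · 0.5843 ≃ 4.2652
Half-width = 1.282·4.2652 ≃ 5.4680
Upper bound: 14 + 5.4680 = 19.4680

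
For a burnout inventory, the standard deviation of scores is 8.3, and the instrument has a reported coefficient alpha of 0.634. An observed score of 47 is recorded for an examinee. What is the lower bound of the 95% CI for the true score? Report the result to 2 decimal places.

37.16

SEM = 8.3000 × √(1 − 0.6340) = 8.3000 × √0.3660 ≈ 8.3000 × 0.6050 ≈ 5.0213
Half-width = 1.96×5.0213 ≈ 9.8418
Lower limit = 47 − 9.8418 ≈ 37.1582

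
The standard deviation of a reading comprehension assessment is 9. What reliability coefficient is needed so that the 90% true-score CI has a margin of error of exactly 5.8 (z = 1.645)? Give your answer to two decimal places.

0.85

Required SEM = 5.8 / 1.645 ≈ 3.526
r = 1 − (3.526/9)² ≈ 1 − 0.153 ≈ 0.847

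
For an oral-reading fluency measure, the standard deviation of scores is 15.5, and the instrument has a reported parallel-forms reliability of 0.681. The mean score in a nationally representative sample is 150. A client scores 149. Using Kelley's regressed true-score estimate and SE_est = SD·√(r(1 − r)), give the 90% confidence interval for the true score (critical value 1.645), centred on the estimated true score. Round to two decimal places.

[137.43, 161.20]

T̂ = 0.6810(149) + 0.3190(150) ≈ 149.3190
SE_est = SD × √(r(1 − r)) = 15.5000 × √0.2172 ≈ 15.5000 × 0.4661 ≈ 7.2244
CI = 149.3190 ± 1.645 × 7.2244 → [137.4349, 161.2031]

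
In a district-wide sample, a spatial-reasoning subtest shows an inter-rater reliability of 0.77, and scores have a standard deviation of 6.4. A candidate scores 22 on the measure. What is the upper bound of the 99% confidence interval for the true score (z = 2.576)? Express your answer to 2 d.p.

29.91

The standard error of measurement is 6.400*√(1 − 0.770) ≃ 6.400*0.480 ≃ 3.069.
2.576 * SEM ≃ 7.907
Upper limit = 22 + 7.907 ≃ 29.907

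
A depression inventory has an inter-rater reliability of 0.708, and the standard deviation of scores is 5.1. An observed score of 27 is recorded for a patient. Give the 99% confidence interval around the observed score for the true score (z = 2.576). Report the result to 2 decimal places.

SEM = 5.1000 * √(1 − 0.7080) = 5.1000 * √0.2920 ≈ 5.1000 * 0.5404 ≈ 2.7559
Margin = 2.576 * 2.7559 ≈ 7.0992
CI = 27 ± 7.0992 → [19.9008, 34.0992]

[19.90, 34.10]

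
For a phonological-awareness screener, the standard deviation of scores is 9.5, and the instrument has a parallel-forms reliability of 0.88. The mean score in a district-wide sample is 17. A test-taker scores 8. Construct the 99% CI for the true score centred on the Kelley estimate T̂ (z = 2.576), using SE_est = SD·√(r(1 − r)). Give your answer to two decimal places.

[1.13, 17.03]

T̂ = 0.880(8) + 0.120(17) ≈ 9.080
SE_est = SD × √(r(1 − r)) = 9.500 × √0.106 ≈ 9.500 × 0.325 ≈ 3.087
CI = 9.080 ± 2.576 × 3.087 → [1.128, 17.032]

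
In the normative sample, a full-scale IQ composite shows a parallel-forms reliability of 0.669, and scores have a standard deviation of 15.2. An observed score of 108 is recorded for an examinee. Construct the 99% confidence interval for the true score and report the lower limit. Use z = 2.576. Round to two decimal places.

85.47

SEM = 15.2000 × √(1 − 0.6690) = 15.2000 × √0.3310 ≈ 15.2000 × 0.5753 ≈ 8.7450
2.576 × SEM ≈ 22.5270
Lower limit = 108 − 22.5270 ≈ 85.4730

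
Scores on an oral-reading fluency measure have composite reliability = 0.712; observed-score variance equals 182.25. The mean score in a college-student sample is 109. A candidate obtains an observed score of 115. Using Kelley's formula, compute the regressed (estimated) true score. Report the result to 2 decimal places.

113.27

T̂ = r·X + (1 − r)·M = 0.7120*115 + 0.2880*109 = 81.8800 + 31.3920 ≈ 113.2720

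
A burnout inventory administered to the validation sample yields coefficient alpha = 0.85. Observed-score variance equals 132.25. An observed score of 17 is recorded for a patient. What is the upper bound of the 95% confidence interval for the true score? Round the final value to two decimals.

25.73

σ = 132.25^(1/2) = 11.500
SEM = 11.500×√(1 − 0.850) ≃ 4.454
Half-width = 1.96×4.454 ≃ 8.730
Upper bound: 17 + 8.730 = 25.730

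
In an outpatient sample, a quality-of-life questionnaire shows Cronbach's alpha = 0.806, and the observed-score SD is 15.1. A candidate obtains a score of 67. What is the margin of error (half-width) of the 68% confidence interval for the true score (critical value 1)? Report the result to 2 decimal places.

6.65

SEM = 15.1000 · √(1 − 0.8060) = 15.1000 · √0.1940 ≈ 15.1000 · 0.4405 ≈ 6.6509
Half-width = 1·6.6509 ≈ 6.6509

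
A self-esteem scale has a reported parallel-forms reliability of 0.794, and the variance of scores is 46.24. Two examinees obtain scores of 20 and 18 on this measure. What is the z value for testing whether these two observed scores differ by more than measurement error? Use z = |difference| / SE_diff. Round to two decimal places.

SD = √46.24 ≈ 6.800
SEM = 6.800 · √(1 − 0.794) = 6.800 · √0.206 ≈ 6.800 · 0.454 ≈ 3.086
SE_diff = SEM · √2 ≈ 3.086 · 1.414 ≈ 4.365
z = |20 − 18| / 4.365 = 2 / 4.365 ≈ 0.458

0.46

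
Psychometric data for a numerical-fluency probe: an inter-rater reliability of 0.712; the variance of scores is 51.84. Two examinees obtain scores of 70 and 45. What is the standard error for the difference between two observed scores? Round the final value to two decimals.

SD = √51.84 ≈ 7.20000
SEM = 7.20000 * √(1 − 0.71200) = 7.20000 * √0.28800 ≈ 7.20000 * 0.53666 ≈ 3.86393
Standard error of the difference = 3.86393·√2 ≈ 5.46442

5.46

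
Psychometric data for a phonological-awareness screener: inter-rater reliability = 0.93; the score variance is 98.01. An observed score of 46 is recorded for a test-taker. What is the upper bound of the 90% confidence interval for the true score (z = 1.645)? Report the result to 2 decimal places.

σ = 98.01^(1/2) = 9.90000
The standard error of measurement is 9.90000·√(1 − 0.93000) ≈ 9.90000·0.26458 ≈ 2.61929.
1.645 · SEM ≈ 4.30874
Upper limit = 46 + 4.30874 ≈ 50.30874

50.31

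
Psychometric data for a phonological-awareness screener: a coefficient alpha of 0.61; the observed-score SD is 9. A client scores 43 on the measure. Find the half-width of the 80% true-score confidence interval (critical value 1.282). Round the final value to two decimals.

7.21

SEM = 9.0000 · √(1 − 0.6100) = 9.0000 · √0.3900 ≈ 9.0000 · 0.6245 ≈ 5.6205
Margin = 1.282 · 5.6205 ≈ 7.2055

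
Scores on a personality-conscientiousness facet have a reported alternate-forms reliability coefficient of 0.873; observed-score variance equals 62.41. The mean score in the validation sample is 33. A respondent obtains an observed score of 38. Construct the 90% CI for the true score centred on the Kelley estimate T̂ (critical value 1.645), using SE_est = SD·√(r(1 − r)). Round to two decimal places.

SD = √62.41 ≈ 7.900
T̂ = r·X + (1 − r)·M = 0.873×38 + 0.127×33 = 33.174 + 4.191 ≈ 37.365
SE_est = 7.900·√[r(1 − r)] ≈ 2.630
90% CI: 37.365 ± 4.327 ≈ (33.038, 41.692)

[33.04, 41.69]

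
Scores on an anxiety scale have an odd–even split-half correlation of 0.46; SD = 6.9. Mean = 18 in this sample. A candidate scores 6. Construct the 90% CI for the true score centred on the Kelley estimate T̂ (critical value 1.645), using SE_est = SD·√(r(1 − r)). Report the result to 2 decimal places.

[4.96, 15.92]

r_full = 2·0.46 / (1 + 0.46) ≈ 0.63014
T̂ = r·X + (1 − r)·M = 0.63014×6 + 0.36986×18 ≈ 3.78082 + 6.65753 ≈ 10.43836
SE_est = SD × √(r(1 − r)) = 6.90000 × √0.23306 ≈ 6.90000 × 0.48277 ≈ 3.33110
CI = 10.43836 ± 1.645 × 3.33110 → [4.95870, 15.91801]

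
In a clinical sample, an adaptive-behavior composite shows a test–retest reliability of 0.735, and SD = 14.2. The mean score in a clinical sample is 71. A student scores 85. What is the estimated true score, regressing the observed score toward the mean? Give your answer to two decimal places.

T̂ = r·X + (1 − r)·M = 0.7350*85 + 0.2650*71 = 62.4750 + 18.8150 ≈ 81.2900

81.29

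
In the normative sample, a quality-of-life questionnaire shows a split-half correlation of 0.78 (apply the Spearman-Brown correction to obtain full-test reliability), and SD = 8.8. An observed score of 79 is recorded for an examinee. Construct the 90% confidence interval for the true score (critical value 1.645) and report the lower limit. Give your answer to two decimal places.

Full-length reliability (Spearman-Brown) = 2(0.78)/(1+0.78) ≈ 0.8764
SEM = 8.8000*√(1 − 0.8764) ≈ 3.0937
1.645 * SEM ≈ 5.0892
Lower limit = 79 − 5.0892 ≈ 73.9108

73.91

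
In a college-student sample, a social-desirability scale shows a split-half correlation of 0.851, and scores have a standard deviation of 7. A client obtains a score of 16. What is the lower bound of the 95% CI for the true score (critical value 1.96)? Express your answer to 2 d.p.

r_full = 2·0.851 / (1 + 0.851) ≈ 0.91950
SEM = 7.00000×√(1 − 0.91950) ≈ 1.98604
Margin = 1.96 × 1.98604 ≈ 3.89264
Lower limit = 16 − 3.89264 ≈ 12.10736

12.11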